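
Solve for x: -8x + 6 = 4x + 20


Starting with: -8x + 6 = 4x + 20
Move all x terms to left: (-8 - 4)x = 20 - 6
Simplify: -12x = 14
Divide both sides by -12: x = -7/6

x = -7/6


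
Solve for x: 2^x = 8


Express both sides with the same base.
8 = 2^3
Since the bases match: x = 3

x = 3


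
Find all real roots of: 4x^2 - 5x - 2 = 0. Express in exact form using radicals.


Using the quadratic formula: x = (-b ± sqrt(b^2 - 4ac)) / (2a)
Here a = 4, b = -5, c = -2
Discriminant = b^2 - 4ac = (-5)^2 - 4(4)(-2) = 25 + 32 = 57
Since discriminant = 57 > 0, there are two real roots.
x = (5 ± sqrt(57)) / 8
Numerically: x ≈ 1.5687 or x ≈ -0.3187

x = (5 + sqrt(57)) / 8 or x = (5 - sqrt(57)) / 8


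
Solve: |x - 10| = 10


An absolute value equation |expr| = 10 gives two cases:
Case 1: x - 10 = 10
  x = 20, so x = 20
Case 2: x - 10 = -10
  x = 0, so x = 0

x = 0, x = 20


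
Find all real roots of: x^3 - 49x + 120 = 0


Let p(x) = x^3 - 49x + 120. By the rational root theorem (leading coefficient 1), any rational root is an integer divisor of 120: try ±1, ±2, ... in turn.
Test x = 1: value = 72 ≠ 0.
Test x = -1: value = 168 ≠ 0.
Test x = 2: value = 30 ≠ 0.
Test x = -2: value = 210 ≠ 0.
Test x = 3: value = 0 ✓, so (x - 3) is a factor.
Synthetic division by (x - 3): bring down 1; 1(3) + 0 = 3; 3(3) - 49 = -40; (-40)(3) + 120 = 0 → quotient x^2 + 3x - 40, remainder 0.
Solve the quadratic x^2 + 3x - 40 = 0: discriminant = 3^2 - 4(1)(-40) = 9 + 160 = 169.
sqrt(169) = 13, so x = (-3 ± 13)/2: x = 5 or x = -8.

x = -8, x = 3, x = 5


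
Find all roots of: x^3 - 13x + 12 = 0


Let p(x) = x^3 - 13x + 12. By the rational root theorem (leading coefficient 1), any rational root is an integer divisor of 12: try ±1, ±2, ... in turn.
Test x = 1: value = 0 ✓, so (x - 1) is a factor.
Synthetic division by (x - 1): bring down 1; 1(1) + 0 = 1; 1(1) - 13 = -12; (-12)(1) + 12 = 0 → quotient x^2 + x - 12, remainder 0.
Solve the quadratic x^2 + x - 12 = 0: discriminant = 1^2 - 4(1)(-12) = 1 + 48 = 49.
sqrt(49) = 7, so x = (-1 ± 7)/2: x = 3 or x = -4.
Collecting all roots found:

x = -4, x = 1, x = 3


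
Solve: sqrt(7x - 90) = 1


Square both sides: 7x - 90 = 1^2 = 1
7x = 1 + 90 = 91
x = 13
Check: sqrt(7*13 - 90) = sqrt(1) = 1 ✓

x = 13


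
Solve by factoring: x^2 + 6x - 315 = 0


We need two numbers that multiply to -315 and add to 6.
Those numbers are 21 and -15 (since 21 * (-15) = -315 and 21 + (-15) = 6).
So x^2 + 6x - 315 = (x + 21)(x - 15) = 0
Setting each factor to zero: x = -21 or x = 15

x = -21, x = 15


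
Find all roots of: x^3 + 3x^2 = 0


The lowest-degree term is x^2, so x = 0 is a root with multiplicity 2. Factor out x^2:
  x + 3 = 0
Linear factor x + 3 = 0 gives x = -3.
Collecting all roots found:

x = -3, x = 0 (multiplicity 2)


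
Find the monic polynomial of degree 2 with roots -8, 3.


A monic polynomial with roots -8, 3 is:
p(x) = (x + 8)(x - 3)
After multiplying by (x + 8): x + 8
After multiplying by (x - 3): x^2 + 5x - 24

x^2 + 5x - 24


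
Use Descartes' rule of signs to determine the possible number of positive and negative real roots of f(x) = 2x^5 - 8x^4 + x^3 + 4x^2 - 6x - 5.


Descartes' rule of signs:

For positive roots, count sign changes in f(x) = 2x^5 - 8x^4 + x^3 + 4x^2 - 6x - 5:
Signs of coefficients: +, -, +, +, -, -
Number of sign changes: 3
Possible positive real roots: 3, 1

For negative roots, examine f(-x) = -2x^5 - 8x^4 - x^3 + 4x^2 + 6x - 5:
Signs of coefficients: -, -, -, +, +, -
Number of sign changes: 2
Possible negative real roots: 2, 0

Positive roots: 3 or 1; Negative roots: 2 or 0


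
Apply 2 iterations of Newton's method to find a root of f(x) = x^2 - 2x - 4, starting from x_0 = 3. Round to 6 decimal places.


Newton's method: x_(n+1) = x_n - f(x_n)/f'(x_n)
f(x) = x^2 - 2x - 4
f'(x) = 2x - 2

Iteration 1:
  f(3.000000) = -1.000000
  f'(3.000000) = 4.000000
  x_1 = 3.000000 - (-1.000000)/(4.000000) = 3.250000

Iteration 2:
  f(3.250000) = 0.062500
  f'(3.250000) = 4.500000
  x_2 = 3.250000 - (0.062500)/(4.500000) = 3.236111

x_2 = 3.236111


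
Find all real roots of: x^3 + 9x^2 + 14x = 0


The constant term is 0, so x = 0 is a root. Factor out x:
  x(x^2 + 9x + 14) = 0
Solve the quadratic x^2 + 9x + 14 = 0: discriminant = 9^2 - 4(1)(14) = 81 - 56 = 25.
sqrt(25) = 5, so x = (-9 ± 5)/2: x = -2 or x = -7.

x = -7, x = -2, x = 0


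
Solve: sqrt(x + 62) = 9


Square both sides: x + 62 = 9^2 = 81
x = 81 - 62 = 19
x = 19
Check: sqrt(1*19 + 62) = sqrt(81) = 9 ✓

x = 19


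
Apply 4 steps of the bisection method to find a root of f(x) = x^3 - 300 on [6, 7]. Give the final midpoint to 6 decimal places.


f(x) = x^3 - 300
f(6) = -84 < 0
f(7) = 43 > 0

Step 1: midpoint = (6.000000 + 7.000000)/2 = 6.500000
  f(6.500000) = -25.375000
  f(mid) < 0, so root is in [6.500000, 7.000000]

Step 2: midpoint = (6.500000 + 7.000000)/2 = 6.750000
  f(6.750000) = 7.546875
  f(mid) > 0, so root is in [6.500000, 6.750000]

Step 3: midpoint = (6.500000 + 6.750000)/2 = 6.625000
  f(6.625000) = -9.224609
  f(mid) < 0, so root is in [6.625000, 6.750000]

Step 4: midpoint = (6.625000 + 6.750000)/2 = 6.687500
  f(6.687500) = -0.917236
  f(mid) < 0, so root is in [6.687500, 6.750000]

midpoint = 6.687500


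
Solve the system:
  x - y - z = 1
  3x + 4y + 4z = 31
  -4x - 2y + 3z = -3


Using Cramer's rule. Expand each determinant along the first row.
D  = 1*[4*3 - 4*(-2)] - (-1)*[3*3 - 4*(-4)] + (-1)*[3*(-2) - 4*(-4)]
  = 1*(20) - (-1)*(25) + (-1)*(10) = 35
Dx = 1*[4*3 - 4*(-2)] - (-1)*[31*3 - 4*(-3)] + (-1)*[31*(-2) - 4*(-3)]
  = 1*(20) - (-1)*(105) + (-1)*(-50) = 175
Dy = 1*[31*3 - 4*(-3)] - 1*[3*3 - 4*(-4)] + (-1)*[3*(-3) - 31*(-4)]
  = 1*(105) - 1*(25) + (-1)*(115) = -35
Dz = 1*[4*(-3) - 31*(-2)] - (-1)*[3*(-3) - 31*(-4)] + 1*[3*(-2) - 4*(-4)]
  = 1*(50) - (-1)*(115) + 1*(10) = 175
x = Dx/D = 175/35 = 5, y = Dy/D = -35/35 = -1, z = Dz/D = 175/35 = 5
Check eq1: (1)(5) + (-1)(-1) + (-1)(5) = 1 = 1 ✓
Check eq2: (3)(5) + (4)(-1) + (4)(5) = 31 = 31 ✓
Check eq3: (-4)(5) + (-2)(-1) + (3)(5) = -3 = -3 ✓

x = 5, y = -1, z = 5


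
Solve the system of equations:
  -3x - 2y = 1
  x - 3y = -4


Using Cramer's rule:
Determinant D = (-3)(-3) - (1)(-2) = 9 + 2 = 11
Dx = (1)(-3) - (-4)(-2) = -3 - 8 = -11
Dy = (-3)(-4) - (1)(1) = 12 - 1 = 11
x = Dx/D = -11/11 = -1
y = Dy/D = 11/11 = 1

x = -1, y = 1


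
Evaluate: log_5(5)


We need the exponent such that 5^? = 5
5^1 = 5
Therefore log_5(5) = 1

1


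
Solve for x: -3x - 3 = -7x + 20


Starting with: -3x - 3 = -7x + 20
Move all x terms to left: (-3 + 7)x = 20 + 3
Simplify: 4x = 23
Divide both sides by 4: x = 23/4

x = 23/4


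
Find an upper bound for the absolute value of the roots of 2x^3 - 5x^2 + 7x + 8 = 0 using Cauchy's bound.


Cauchy's bound: all roots r satisfy |r| <= 1 + max(|a_i/a_n|) for i = 0,...,n-1
where a_n is the leading coefficient.

Coefficients: [2, -5, 7, 8]
Leading coefficient a_n = 2
Ratios |a_i/a_n|: 5/2, 7/2, 4
Maximum ratio: 4
Cauchy's bound: |r| <= 1 + 4 = 5

Upper bound = 5


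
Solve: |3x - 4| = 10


An absolute value equation |expr| = 10 gives two cases:
Case 1: 3x - 4 = 10
  3x = 14, so x = 14/3
Case 2: 3x - 4 = -10
  3x = -6, so x = -2

x = -2, x = 14/3


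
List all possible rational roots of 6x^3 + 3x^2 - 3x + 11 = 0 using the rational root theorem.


Rational root theorem: possible roots are ±p/q where:
  p divides the constant term (11): p ∈ {1, 11}
  q divides the leading coefficient (6): q ∈ {1, 2, 3, 6}

All possible rational roots: -11, -11/2, -11/3, -11/6, -1, -1/2, -1/3, -1/6, 1/6, 1/3, 1/2, 1, 11/6, 11/3, 11/2, 11

-11, -11/2, -11/3, -11/6, -1, -1/2, -1/3, -1/6, 1/6, 1/3, 1/2, 1, 11/6, 11/3, 11/2, 11


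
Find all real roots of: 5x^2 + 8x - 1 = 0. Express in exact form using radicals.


Using the quadratic formula: x = (-b ± sqrt(b^2 - 4ac)) / (2a)
Here a = 5, b = 8, c = -1
Discriminant = b^2 - 4ac = 8^2 - 4(5)(-1) = 64 + 20 = 84
Since discriminant = 84 > 0, there are two real roots.
x = (-8 ± 2*sqrt(21)) / 10
Simplifying: x = (-4 ± sqrt(21)) / 5
Numerically: x ≈ 0.1165 or x ≈ -1.7165

x = (-4 + sqrt(21)) / 5 or x = (-4 - sqrt(21)) / 5


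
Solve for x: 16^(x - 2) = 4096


Express both sides with the same base.
4096 = 16^3
Since the bases match, equate exponents: x - 2 = 3
So x = 3 - (-2) = 5

x = 5


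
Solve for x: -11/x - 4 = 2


Subtract -4 from both sides: -11/x = 6
Multiply both sides by x: -11 = 6 * x
Divide by 6: x = -11/6

x = -11/6


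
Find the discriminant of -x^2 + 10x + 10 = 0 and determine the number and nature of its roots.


For ax^2 + bx + c = 0, discriminant D = b^2 - 4ac
Here a = -1, b = 10, c = 10
D = (10)^2 - 4(-1)(10) = 100 + 40 = 140

D = 140 > 0 but not a perfect square
The equation has 2 distinct real irrational roots.

Discriminant = 140, 2 distinct real irrational roots


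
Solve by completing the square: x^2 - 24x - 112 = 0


Start: x^2 - 24x - 112 = 0
Move constant: x^2 - 24x = 112
Half of -24 is -12, squared is 144
Add 144 to both sides: x^2 - 24x + 144 = 256
(x - 12)^2 = 256
x - 12 = ±16
x = 12 + 16 = 28 or x = 12 - 16 = -4

x = -4, x = 28


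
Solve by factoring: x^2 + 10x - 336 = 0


We need two numbers that multiply to -336 and add to 10.
Those numbers are -14 and 24 (since (-14) * 24 = -336 and (-14) + 24 = 10).
So x^2 + 10x - 336 = (x - 14)(x + 24) = 0
Setting each factor to zero: x = 14 or x = -24

x = -24, x = 14


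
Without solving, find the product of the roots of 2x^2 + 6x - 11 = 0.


By Vieta's formulas for ax^2 + bx + c = 0:
  Sum of roots = -b/a
  Product of roots = c/a

Here a = 2, b = 6, c = -11
Sum = -(6)/2 = -3
Product = -11/2 = -11/2

Product = -11/2


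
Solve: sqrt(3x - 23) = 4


Square both sides: 3x - 23 = 4^2 = 16
3x = 16 + 23 = 39
x = 13
Check: sqrt(3*13 - 23) = sqrt(16) = 4 ✓

x = 13


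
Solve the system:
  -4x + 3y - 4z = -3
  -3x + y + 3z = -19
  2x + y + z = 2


Using Cramer's rule. Expand each determinant along the first row.
D  = (-4)*[1*1 - 3*1] - 3*[(-3)*1 - 3*2] + (-4)*[(-3)*1 - 1*2]
  = (-4)*(-2) - 3*(-9) + (-4)*(-5) = 55
Dx = (-3)*[1*1 - 3*1] - 3*[(-19)*1 - 3*2] + (-4)*[(-19)*1 - 1*2]
  = (-3)*(-2) - 3*(-25) + (-4)*(-21) = 165
Dy = (-4)*[(-19)*1 - 3*2] - (-3)*[(-3)*1 - 3*2] + (-4)*[(-3)*2 - (-19)*2]
  = (-4)*(-25) - (-3)*(-9) + (-4)*(32) = -55
Dz = (-4)*[1*2 - (-19)*1] - 3*[(-3)*2 - (-19)*2] + (-3)*[(-3)*1 - 1*2]
  = (-4)*(21) - 3*(32) + (-3)*(-5) = -165
x = Dx/D = 165/55 = 3, y = Dy/D = -55/55 = -1, z = Dz/D = -165/55 = -3
Check eq1: (-4)(3) + (3)(-1) + (-4)(-3) = -3 = -3 ✓
Check eq2: (-3)(3) + (1)(-1) + (3)(-3) = -19 = -19 ✓
Check eq3: (2)(3) + (1)(-1) + (1)(-3) = 2 = 2 ✓

x = 3, y = -1, z = -3


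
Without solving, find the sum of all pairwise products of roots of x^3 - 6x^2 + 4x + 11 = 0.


By Vieta's formulas for x^3 + bx^2 + cx + d = 0:
  r1 + r2 + r3 = -b/a = 6
  r1*r2 + r1*r3 + r2*r3 = c/a = 4
  r1*r2*r3 = -d/a = -11


Sum of pairwise products = 4


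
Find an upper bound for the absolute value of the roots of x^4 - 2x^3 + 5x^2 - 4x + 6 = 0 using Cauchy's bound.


Cauchy's bound: all roots r satisfy |r| <= 1 + max(|a_i/a_n|) for i = 0,...,n-1
where a_n is the leading coefficient.

Coefficients: [1, -2, 5, -4, 6]
Leading coefficient a_n = 1
Ratios |a_i/a_n|: 2, 5, 4, 6
Maximum ratio: 6
Cauchy's bound: |r| <= 1 + 6 = 7

Upper bound = 7


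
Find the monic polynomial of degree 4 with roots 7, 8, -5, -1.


A monic polynomial with roots 7, 8, -5, -1 is:
p(x) = (x - 7)(x - 8)(x + 5)(x + 1)
After multiplying by (x - 7): x - 7
After multiplying by (x - 8): x^2 - 15x + 56
After multiplying by (x + 5): x^3 - 10x^2 - 19x + 280
After multiplying by (x + 1): x^4 - 9x^3 - 29x^2 + 261x + 280

x^4 - 9x^3 - 29x^2 + 261x + 280


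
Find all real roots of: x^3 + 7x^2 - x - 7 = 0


Let p(x) = x^3 + 7x^2 - x - 7. By the rational root theorem (leading coefficient 1), any rational root is an integer divisor of 7: try ±1, ±2, ... in turn.
Test x = 1: value = 0 ✓, so (x - 1) is a factor.
Synthetic division by (x - 1): bring down 1; 1(1) + 7 = 8; 8(1) - 1 = 7; 7(1) - 7 = 0 → quotient x^2 + 8x + 7, remainder 0.
Solve the quadratic x^2 + 8x + 7 = 0: discriminant = 8^2 - 4(1)(7) = 64 - 28 = 36.
sqrt(36) = 6, so x = (-8 ± 6)/2: x = -1 or x = -7.

x = -7, x = -1, x = 1


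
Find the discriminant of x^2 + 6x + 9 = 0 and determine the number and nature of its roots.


For ax^2 + bx + c = 0, discriminant D = b^2 - 4ac
Here a = 1, b = 6, c = 9
D = (6)^2 - 4(1)(9) = 36 - 36 = 0

D = 0
The equation has exactly 1 real root (a repeated/double root).

Discriminant = 0, 1 repeated real root


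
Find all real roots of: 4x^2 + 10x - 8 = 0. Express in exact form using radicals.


Using the quadratic formula: x = (-b ± sqrt(b^2 - 4ac)) / (2a)
Here a = 4, b = 10, c = -8
Discriminant = b^2 - 4ac = 10^2 - 4(4)(-8) = 100 + 128 = 228
Since discriminant = 228 > 0, there are two real roots.
x = (-10 ± 2*sqrt(57)) / 8
Simplifying: x = (-5 ± sqrt(57)) / 4
Numerically: x ≈ 0.6375 or x ≈ -3.1375

x = (-5 + sqrt(57)) / 4 or x = (-5 - sqrt(57)) / 4


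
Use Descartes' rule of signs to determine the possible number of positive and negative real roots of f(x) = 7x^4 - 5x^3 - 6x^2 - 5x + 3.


Descartes' rule of signs:

For positive roots, count sign changes in f(x) = 7x^4 - 5x^3 - 6x^2 - 5x + 3:
Signs of coefficients: +, -, -, -, +
Number of sign changes: 2
Possible positive real roots: 2, 0

For negative roots, examine f(-x) = 7x^4 + 5x^3 - 6x^2 + 5x + 3:
Signs of coefficients: +, +, -, +, +
Number of sign changes: 2
Possible negative real roots: 2, 0

Positive roots: 2 or 0; Negative roots: 2 or 0


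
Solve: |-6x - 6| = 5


An absolute value equation |expr| = 5 gives two cases:
Case 1: -6x - 6 = 5
  -6x = 11, so x = -11/6
Case 2: -6x - 6 = -5
  -6x = 1, so x = -1/6

x = -11/6, x = -1/6


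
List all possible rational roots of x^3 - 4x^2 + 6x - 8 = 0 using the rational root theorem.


Rational root theorem: possible roots are ±p/q where:
  p divides the constant term (-8): p ∈ {1, 2, 4, 8}
  q divides the leading coefficient (1): q ∈ {1}

All possible rational roots: -8, -4, -2, -1, 1, 2, 4, 8

-8, -4, -2, -1, 1, 2, 4, 8


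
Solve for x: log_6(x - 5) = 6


Convert to exponential form: x - 5 = 6^6 = 46656
x = 46656 + 5 = 46661
Check: log_6(46661 - 5) = log_6(46656) = log_6(46656) = 6 ✓

x = 46661


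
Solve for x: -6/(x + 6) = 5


Multiply both sides by (x + 6): -6 = 5(x + 6)
Distribute: -6 = 5x + 30
5x = -6 - 30 = -36
x = -36/5

x = -36/5


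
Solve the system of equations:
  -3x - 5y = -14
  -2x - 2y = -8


Using Cramer's rule:
Determinant D = (-3)(-2) - (-2)(-5) = 6 - 10 = -4
Dx = (-14)(-2) - (-8)(-5) = 28 - 40 = -12
Dy = (-3)(-8) - (-2)(-14) = 24 - 28 = -4
x = Dx/D = -12/-4 = 3
y = Dy/D = -4/-4 = 1

x = 3, y = 1


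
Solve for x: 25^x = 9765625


Express both sides with the same base.
9765625 = 25^5
Since the bases match: x = 5

x = 5


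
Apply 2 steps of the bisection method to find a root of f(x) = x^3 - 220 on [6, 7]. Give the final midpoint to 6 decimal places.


f(x) = x^3 - 220
f(6) = -4 < 0
f(7) = 123 > 0

Step 1: midpoint = (6.000000 + 7.000000)/2 = 6.500000
  f(6.500000) = 54.625000
  f(mid) > 0, so root is in [6.000000, 6.500000]

Step 2: midpoint = (6.000000 + 6.500000)/2 = 6.250000
  f(6.250000) = 24.140625
  f(mid) > 0, so root is in [6.000000, 6.250000]

midpoint = 6.250000


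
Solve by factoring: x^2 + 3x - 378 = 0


We need two numbers that multiply to -378 and add to 3.
Those numbers are -18 and 21 (since (-18) * 21 = -378 and (-18) + 21 = 3).
So x^2 + 3x - 378 = (x - 18)(x + 21) = 0
Setting each factor to zero: x = 18 or x = -21

x = -21, x = 18


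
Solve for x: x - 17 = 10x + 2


Starting with: x - 17 = 10x + 2
Move all x terms to left: (1 - 10)x = 2 + 17
Simplify: -9x = 19
Divide both sides by -9: x = -19/9

x = -19/9


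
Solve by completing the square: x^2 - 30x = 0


Start: x^2 - 30x + 0 = 0
Move constant: x^2 - 30x = 0
Half of -30 is -15, squared is 225
Add 225 to both sides: x^2 - 30x + 225 = 225
(x - 15)^2 = 225
x - 15 = ±15
x = 15 + 15 = 30 or x = 15 - 15 = 0

x = 0, x = 30


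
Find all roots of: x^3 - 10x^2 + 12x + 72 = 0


Let p(x) = x^3 - 10x^2 + 12x + 72. By the rational root theorem (leading coefficient 1), any rational root is an integer divisor of 72: try ±1, ±2, ... in turn.
Test x = 1: value = 75 ≠ 0.
Test x = -1: value = 49 ≠ 0.
Test x = 2: value = 64 ≠ 0.
Test x = -2: value = 0 ✓, so (x + 2) is a factor.
Synthetic division by (x + 2): bring down 1; 1(-2) - 10 = -12; (-12)(-2) + 12 = 36; 36(-2) + 72 = 0 → quotient x^2 - 12x + 36, remainder 0.
Solve the quadratic x^2 - 12x + 36 = 0: discriminant = (-12)^2 - 4(1)(36) = 144 - 144 = 0.
Discriminant = 0, so a double root: x = 12/2 = 6.
Collecting all roots found:

x = -2, x = 6 (multiplicity 2)


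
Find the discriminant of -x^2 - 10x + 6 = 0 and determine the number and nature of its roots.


For ax^2 + bx + c = 0, discriminant D = b^2 - 4ac
Here a = -1, b = -10, c = 6
D = (-10)^2 - 4(-1)(6) = 100 + 24 = 124

D = 124 > 0 but not a perfect square
The equation has 2 distinct real irrational roots.

Discriminant = 124, 2 distinct real irrational roots


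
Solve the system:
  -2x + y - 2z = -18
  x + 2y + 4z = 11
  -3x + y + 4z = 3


Using Cramer's rule. Expand each determinant along the first row.
D  = (-2)*[2*4 - 4*1] - 1*[1*4 - 4*(-3)] + (-2)*[1*1 - 2*(-3)]
  = (-2)*(4) - 1*(16) + (-2)*(7) = -38
Dx = (-18)*[2*4 - 4*1] - 1*[11*4 - 4*3] + (-2)*[11*1 - 2*3]
  = (-18)*(4) - 1*(32) + (-2)*(5) = -114
Dy = (-2)*[11*4 - 4*3] - (-18)*[1*4 - 4*(-3)] + (-2)*[1*3 - 11*(-3)]
  = (-2)*(32) - (-18)*(16) + (-2)*(36) = 152
Dz = (-2)*[2*3 - 11*1] - 1*[1*3 - 11*(-3)] + (-18)*[1*1 - 2*(-3)]
  = (-2)*(-5) - 1*(36) + (-18)*(7) = -152
x = Dx/D = -114/-38 = 3, y = Dy/D = 152/-38 = -4, z = Dz/D = -152/-38 = 4
Check eq1: (-2)(3) + (1)(-4) + (-2)(4) = -18 = -18 ✓
Check eq2: (1)(3) + (2)(-4) + (4)(4) = 11 = 11 ✓
Check eq3: (-3)(3) + (1)(-4) + (4)(4) = 3 = 3 ✓

x = 3, y = -4, z = 4


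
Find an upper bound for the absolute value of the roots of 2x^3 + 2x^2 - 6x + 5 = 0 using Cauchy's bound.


Cauchy's bound: all roots r satisfy |r| <= 1 + max(|a_i/a_n|) for i = 0,...,n-1
where a_n is the leading coefficient.

Coefficients: [2, 2, -6, 5]
Leading coefficient a_n = 2
Ratios |a_i/a_n|: 1, 3, 5/2
Maximum ratio: 3
Cauchy's bound: |r| <= 1 + 3 = 4

Upper bound = 4


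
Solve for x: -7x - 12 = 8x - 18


Starting with: -7x - 12 = 8x - 18
Move all x terms to left: (-7 - 8)x = -18 + 12
Simplify: -15x = -6
Divide both sides by -15: x = 2/5

x = 2/5


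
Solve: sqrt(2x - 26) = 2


Square both sides: 2x - 26 = 2^2 = 4
2x = 4 + 26 = 30
x = 15
Check: sqrt(2*15 - 26) = sqrt(4) = 2 ✓

x = 15


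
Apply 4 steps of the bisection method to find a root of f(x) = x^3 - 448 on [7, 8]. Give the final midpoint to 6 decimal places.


f(x) = x^3 - 448
f(7) = -105 < 0
f(8) = 64 > 0

Step 1: midpoint = (7.000000 + 8.000000)/2 = 7.500000
  f(7.500000) = -26.125000
  f(mid) < 0, so root is in [7.500000, 8.000000]

Step 2: midpoint = (7.500000 + 8.000000)/2 = 7.750000
  f(7.750000) = 17.484375
  f(mid) > 0, so root is in [7.500000, 7.750000]

Step 3: midpoint = (7.500000 + 7.750000)/2 = 7.625000
  f(7.625000) = -4.677734
  f(mid) < 0, so root is in [7.625000, 7.750000]

Step 4: midpoint = (7.625000 + 7.750000)/2 = 7.687500
  f(7.687500) = 6.313232
  f(mid) > 0, so root is in [7.625000, 7.687500]

midpoint = 7.687500


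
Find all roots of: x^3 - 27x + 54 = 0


Let p(x) = x^3 - 27x + 54. By the rational root theorem (leading coefficient 1), any rational root is an integer divisor of 54: try ±1, ±2, ... in turn.
Test x = 1: value = 28 ≠ 0.
Test x = -1: value = 80 ≠ 0.
Test x = 2: value = 8 ≠ 0.
Test x = -2: value = 100 ≠ 0.
Test x = 3: value = 0 ✓, so (x - 3) is a factor.
Synthetic division by (x - 3): bring down 1; 1(3) + 0 = 3; 3(3) - 27 = -18; (-18)(3) + 54 = 0 → quotient x^2 + 3x - 18, remainder 0.
Solve the quadratic x^2 + 3x - 18 = 0: discriminant = 3^2 - 4(1)(-18) = 9 + 72 = 81.
sqrt(81) = 9, so x = (-3 ± 9)/2: x = 3 or x = -6.
Collecting all roots found:

x = -6, x = 3 (multiplicity 2)


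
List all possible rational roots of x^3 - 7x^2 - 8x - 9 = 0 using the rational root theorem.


Rational root theorem: possible roots are ±p/q where:
  p divides the constant term (-9): p ∈ {1, 3, 9}
  q divides the leading coefficient (1): q ∈ {1}

All possible rational roots: -9, -3, -1, 1, 3, 9

-9, -3, -1, 1, 3, 9


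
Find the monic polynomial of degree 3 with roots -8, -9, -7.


A monic polynomial with roots -8, -9, -7 is:
p(x) = (x + 8)(x + 9)(x + 7)
After multiplying by (x + 8): x + 8
After multiplying by (x + 9): x^2 + 17x + 72
After multiplying by (x + 7): x^3 + 24x^2 + 191x + 504

x^3 + 24x^2 + 191x + 504


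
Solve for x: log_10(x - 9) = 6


Convert to exponential form: x - 9 = 10^6 = 1000000
x = 1000000 + 9 = 1000009
Check: log_10(1000009 - 9) = log_10(1000000) = log_10(1000000) = 6 ✓

x = 1000009


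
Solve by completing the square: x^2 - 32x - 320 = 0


Start: x^2 - 32x - 320 = 0
Move constant: x^2 - 32x = 320
Half of -32 is -16, squared is 256
Add 256 to both sides: x^2 - 32x + 256 = 576
(x - 16)^2 = 576
x - 16 = ±24
x = 16 + 24 = 40 or x = 16 - 24 = -8

x = -8, x = 40


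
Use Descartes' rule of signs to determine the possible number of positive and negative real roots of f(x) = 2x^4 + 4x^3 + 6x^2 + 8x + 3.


Descartes' rule of signs:

For positive roots, count sign changes in f(x) = 2x^4 + 4x^3 + 6x^2 + 8x + 3:
Signs of coefficients: +, +, +, +, +
Number of sign changes: 0
Possible positive real roots: 0

For negative roots, examine f(-x) = 2x^4 - 4x^3 + 6x^2 - 8x + 3:
Signs of coefficients: +, -, +, -, +
Number of sign changes: 4
Possible negative real roots: 4, 2, 0

Positive roots: 0; Negative roots: 4 or 2 or 0


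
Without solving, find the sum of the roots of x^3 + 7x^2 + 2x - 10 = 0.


By Vieta's formulas for x^3 + bx^2 + cx + d = 0:
  r1 + r2 + r3 = -b/a = -7
  r1*r2 + r1*r3 + r2*r3 = c/a = 2
  r1*r2*r3 = -d/a = 10


Sum = -7


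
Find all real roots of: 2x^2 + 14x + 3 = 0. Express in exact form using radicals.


Using the quadratic formula: x = (-b ± sqrt(b^2 - 4ac)) / (2a)
Here a = 2, b = 14, c = 3
Discriminant = b^2 - 4ac = 14^2 - 4(2)(3) = 196 - 24 = 172
Since discriminant = 172 > 0, there are two real roots.
x = (-14 ± 2*sqrt(43)) / 4
Simplifying: x = (-7 ± sqrt(43)) / 2
Numerically: x ≈ -0.2213 or x ≈ -6.7787

x = (-7 + sqrt(43)) / 2 or x = (-7 - sqrt(43)) / 2


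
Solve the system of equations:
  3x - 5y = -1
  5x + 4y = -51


Using Cramer's rule:
Determinant D = (3)(4) - (5)(-5) = 12 + 25 = 37
Dx = (-1)(4) - (-51)(-5) = -4 - 255 = -259
Dy = (3)(-51) - (5)(-1) = -153 + 5 = -148
x = Dx/D = -259/37 = -7
y = Dy/D = -148/37 = -4

x = -7, y = -4


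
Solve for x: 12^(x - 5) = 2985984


Express both sides with the same base.
2985984 = 12^6
Since the bases match, equate exponents: x - 5 = 6
So x = 6 - (-5) = 11

x = 11


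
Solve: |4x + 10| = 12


An absolute value equation |expr| = 12 gives two cases:
Case 1: 4x + 10 = 12
  4x = 2, so x = 1/2
Case 2: 4x + 10 = -12
  4x = -22, so x = -11/2

x = -11/2, x = 1/2


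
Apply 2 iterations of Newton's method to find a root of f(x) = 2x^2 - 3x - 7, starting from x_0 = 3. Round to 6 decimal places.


Newton's method: x_(n+1) = x_n - f(x_n)/f'(x_n)
f(x) = 2x^2 - 3x - 7
f'(x) = 4x - 3

Iteration 1:
  f(3.000000) = 2.000000
  f'(3.000000) = 9.000000
  x_1 = 3.000000 - (2.000000)/(9.000000) = 2.777778

Iteration 2:
  f(2.777778) = 0.098765
  f'(2.777778) = 8.111111
  x_2 = 2.777778 - (0.098765)/(8.111111) = 2.765601

x_2 = 2.765601


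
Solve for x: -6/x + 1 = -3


Subtract 1 from both sides: -6/x = -4
Multiply both sides by x: -6 = -4 * x
Divide by -4: x = 3/2

x = 3/2


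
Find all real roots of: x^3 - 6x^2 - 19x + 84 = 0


Let p(x) = x^3 - 6x^2 - 19x + 84. By the rational root theorem (leading coefficient 1), any rational root is an integer divisor of 84: try ±1, ±2, ... in turn.
Test x = 1: value = 60 ≠ 0.
Test x = -1: value = 96 ≠ 0.
Test x = 2: value = 30 ≠ 0.
Test x = -2: value = 90 ≠ 0.
Test x = 3: value = 0 ✓, so (x - 3) is a factor.
Synthetic division by (x - 3): bring down 1; 1(3) - 6 = -3; (-3)(3) - 19 = -28; (-28)(3) + 84 = 0 → quotient x^2 - 3x - 28, remainder 0.
Solve the quadratic x^2 - 3x - 28 = 0: discriminant = (-3)^2 - 4(1)(-28) = 9 + 112 = 121.
sqrt(121) = 11, so x = (3 ± 11)/2: x = 7 or x = -4.

x = -4, x = 3, x = 7


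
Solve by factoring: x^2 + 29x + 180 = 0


We need two numbers that multiply to 180 and add to 29.
Those numbers are 20 and 9 (since 20 * 9 = 180 and 20 + 9 = 29).
So x^2 + 29x + 180 = (x + 20)(x + 9) = 0
Setting each factor to zero: x = -20 or x = -9

x = -20, x = -9


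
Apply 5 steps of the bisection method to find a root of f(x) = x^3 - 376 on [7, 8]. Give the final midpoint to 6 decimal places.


f(x) = x^3 - 376
f(7) = -33 < 0
f(8) = 136 > 0

Step 1: midpoint = (7.000000 + 8.000000)/2 = 7.500000
  f(7.500000) = 45.875000
  f(mid) > 0, so root is in [7.000000, 7.500000]

Step 2: midpoint = (7.000000 + 7.500000)/2 = 7.250000
  f(7.250000) = 5.078125
  f(mid) > 0, so root is in [7.000000, 7.250000]

Step 3: midpoint = (7.000000 + 7.250000)/2 = 7.125000
  f(7.125000) = -14.294922
  f(mid) < 0, so root is in [7.125000, 7.250000]

Step 4: midpoint = (7.125000 + 7.250000)/2 = 7.187500
  f(7.187500) = -4.692627
  f(mid) < 0, so root is in [7.187500, 7.250000]

Step 5: midpoint = (7.187500 + 7.250000)/2 = 7.218750
  f(7.218750) = 0.171600
  f(mid) > 0, so root is in [7.187500, 7.218750]

midpoint = 7.218750


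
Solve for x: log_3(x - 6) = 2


Convert to exponential form: x - 6 = 3^2 = 9
x = 9 + 6 = 15
Check: log_3(15 - 6) = log_3(9) = log_3(9) = 2 ✓

x = 15


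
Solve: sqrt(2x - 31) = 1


Square both sides: 2x - 31 = 1^2 = 1
2x = 1 + 31 = 32
x = 16
Check: sqrt(2*16 - 31) = sqrt(1) = 1 ✓

x = 16


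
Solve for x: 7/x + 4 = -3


Subtract 4 from both sides: 7/x = -7
Multiply both sides by x: 7 = -7 * x
Divide by -7: x = -1

x = -1


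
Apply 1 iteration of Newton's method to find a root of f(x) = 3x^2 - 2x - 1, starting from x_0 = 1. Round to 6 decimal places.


Newton's method: x_(n+1) = x_n - f(x_n)/f'(x_n)
f(x) = 3x^2 - 2x - 1
f'(x) = 6x - 2

Iteration 1:
  f(1.000000) = 0.000000
  f'(1.000000) = 4.000000
  x_1 = 1.000000 - (0.000000)/(4.000000) = 1.000000

x_1 = 1.000000


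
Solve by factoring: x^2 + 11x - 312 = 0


We need two numbers that multiply to -312 and add to 11.
Those numbers are -13 and 24 (since (-13) * 24 = -312 and (-13) + 24 = 11).
So x^2 + 11x - 312 = (x - 13)(x + 24) = 0
Setting each factor to zero: x = 13 or x = -24

x = -24, x = 13


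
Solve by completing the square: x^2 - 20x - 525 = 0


Start: x^2 - 20x - 525 = 0
Move constant: x^2 - 20x = 525
Half of -20 is -10, squared is 100
Add 100 to both sides: x^2 - 20x + 100 = 625
(x - 10)^2 = 625
x - 10 = ±25
x = 10 + 25 = 35 or x = 10 - 25 = -15

x = -15, x = 35


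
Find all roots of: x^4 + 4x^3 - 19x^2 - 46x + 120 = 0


Let p(x) = x^4 + 4x^3 - 19x^2 - 46x + 120. By the rational root theorem (leading coefficient 1), any rational root is an integer divisor of 120: try ±1, ±2, ... in turn.
Test x = 1: value = 60 ≠ 0.
Test x = -1: value = 144 ≠ 0.
Test x = 2: value = 0 ✓, so (x - 2) is a factor.
Synthetic division by (x - 2): bring down 1; 1(2) + 4 = 6; 6(2) - 19 = -7; (-7)(2) - 46 = -60; (-60)(2) + 120 = 0 → quotient x^3 + 6x^2 - 7x - 60, remainder 0.
Continue with the quotient x^3 + 6x^2 - 7x - 60 (candidates must divide 60; re-test x = 2 first in case it repeats).
Test x = 2: value = -42 ≠ 0.
Test x = -2: value = -30 ≠ 0.
Test x = 3: value = 0 ✓, so (x - 3) is a factor.
Synthetic division by (x - 3): bring down 1; 1(3) + 6 = 9; 9(3) - 7 = 20; 20(3) - 60 = 0 → quotient x^2 + 9x + 20, remainder 0.
Solve the quadratic x^2 + 9x + 20 = 0: discriminant = 9^2 - 4(1)(20) = 81 - 80 = 1.
sqrt(1) = 1, so x = (-9 ± 1)/2: x = -4 or x = -5.
Collecting all roots found:

x = -5, x = -4, x = 2, x = 3


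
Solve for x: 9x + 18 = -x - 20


Starting with: 9x + 18 = -x - 20
Move all x terms to left: (9 + 1)x = -20 - 18
Simplify: 10x = -38
Divide both sides by 10: x = -19/5

x = -19/5


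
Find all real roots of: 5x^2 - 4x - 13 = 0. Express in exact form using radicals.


Using the quadratic formula: x = (-b ± sqrt(b^2 - 4ac)) / (2a)
Here a = 5, b = -4, c = -13
Discriminant = b^2 - 4ac = (-4)^2 - 4(5)(-13) = 16 + 260 = 276
Since discriminant = 276 > 0, there are two real roots.
x = (4 ± 2*sqrt(69)) / 10
Simplifying: x = (2 ± sqrt(69)) / 5
Numerically: x ≈ 2.0613 or x ≈ -1.2613

x = (2 + sqrt(69)) / 5 or x = (2 - sqrt(69)) / 5


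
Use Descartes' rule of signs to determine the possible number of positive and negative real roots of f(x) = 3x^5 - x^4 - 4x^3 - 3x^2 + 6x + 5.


Descartes' rule of signs:

For positive roots, count sign changes in f(x) = 3x^5 - x^4 - 4x^3 - 3x^2 + 6x + 5:
Signs of coefficients: +, -, -, -, +, +
Number of sign changes: 2
Possible positive real roots: 2, 0

For negative roots, examine f(-x) = -3x^5 - x^4 + 4x^3 - 3x^2 - 6x + 5:
Signs of coefficients: -, -, +, -, -, +
Number of sign changes: 3
Possible negative real roots: 3, 1

Positive roots: 2 or 0; Negative roots: 3 or 1


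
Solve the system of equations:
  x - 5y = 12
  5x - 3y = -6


Using Cramer's rule:
Determinant D = (1)(-3) - (5)(-5) = -3 + 25 = 22
Dx = (12)(-3) - (-6)(-5) = -36 - 30 = -66
Dy = (1)(-6) - (5)(12) = -6 - 60 = -66
x = Dx/D = -66/22 = -3
y = Dy/D = -66/22 = -3

x = -3, y = -3


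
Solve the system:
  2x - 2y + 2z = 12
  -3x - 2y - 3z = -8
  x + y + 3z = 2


Using Cramer's rule. Expand each determinant along the first row.
D  = 2*[(-2)*3 - (-3)*1] - (-2)*[(-3)*3 - (-3)*1] + 2*[(-3)*1 - (-2)*1]
  = 2*(-3) - (-2)*(-6) + 2*(-1) = -20
Dx = 12*[(-2)*3 - (-3)*1] - (-2)*[(-8)*3 - (-3)*2] + 2*[(-8)*1 - (-2)*2]
  = 12*(-3) - (-2)*(-18) + 2*(-4) = -80
Dy = 2*[(-8)*3 - (-3)*2] - 12*[(-3)*3 - (-3)*1] + 2*[(-3)*2 - (-8)*1]
  = 2*(-18) - 12*(-6) + 2*(2) = 40
Dz = 2*[(-2)*2 - (-8)*1] - (-2)*[(-3)*2 - (-8)*1] + 12*[(-3)*1 - (-2)*1]
  = 2*(4) - (-2)*(2) + 12*(-1) = 0
x = Dx/D = -80/-20 = 4, y = Dy/D = 40/-20 = -2, z = Dz/D = 0/-20 = 0
Check eq1: (2)(4) + (-2)(-2) + (2)(0) = 12 = 12 ✓
Check eq2: (-3)(4) + (-2)(-2) + (-3)(0) = -8 = -8 ✓
Check eq3: (1)(4) + (1)(-2) + (3)(0) = 2 = 2 ✓

x = 4, y = -2, z = 0


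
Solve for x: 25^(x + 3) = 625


Express both sides with the same base.
625 = 25^2
Since the bases match, equate exponents: x + 3 = 2
So x = 2 - (3) = -1

x = -1


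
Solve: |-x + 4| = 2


An absolute value equation |expr| = 2 gives two cases:
Case 1: -x + 4 = 2
  -x = -2, so x = 2
Case 2: -x + 4 = -2
  -x = -6, so x = 6

x = 2, x = 6


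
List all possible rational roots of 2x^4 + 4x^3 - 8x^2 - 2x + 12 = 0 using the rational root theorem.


Rational root theorem: possible roots are ±p/q where:
  p divides the constant term (12): p ∈ {1, 2, 3, 4, 6, 12}
  q divides the leading coefficient (2): q ∈ {1, 2}

All possible rational roots: -12, -6, -4, -3, -2, -3/2, -1, -1/2, 1/2, 1, 3/2, 2, 3, 4, 6, 12

-12, -6, -4, -3, -2, -3/2, -1, -1/2, 1/2, 1, 3/2, 2, 3, 4, 6, 12


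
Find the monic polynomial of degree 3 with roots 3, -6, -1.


A monic polynomial with roots 3, -6, -1 is:
p(x) = (x - 3)(x + 6)(x + 1)
After multiplying by (x - 3): x - 3
After multiplying by (x + 6): x^2 + 3x - 18
After multiplying by (x + 1): x^3 + 4x^2 - 15x - 18

x^3 + 4x^2 - 15x - 18


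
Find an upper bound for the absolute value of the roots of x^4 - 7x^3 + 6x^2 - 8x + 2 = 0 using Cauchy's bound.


Cauchy's bound: all roots r satisfy |r| <= 1 + max(|a_i/a_n|) for i = 0,...,n-1
where a_n is the leading coefficient.

Coefficients: [1, -7, 6, -8, 2]
Leading coefficient a_n = 1
Ratios |a_i/a_n|: 7, 6, 8, 2
Maximum ratio: 8
Cauchy's bound: |r| <= 1 + 8 = 9

Upper bound = 9


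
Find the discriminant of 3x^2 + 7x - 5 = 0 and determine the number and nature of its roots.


For ax^2 + bx + c = 0, discriminant D = b^2 - 4ac
Here a = 3, b = 7, c = -5
D = (7)^2 - 4(3)(-5) = 49 + 60 = 109

D = 109 > 0 but not a perfect square
The equation has 2 distinct real irrational roots.

Discriminant = 109, 2 distinct real irrational roots


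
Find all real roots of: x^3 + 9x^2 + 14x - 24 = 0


Let p(x) = x^3 + 9x^2 + 14x - 24. By the rational root theorem (leading coefficient 1), any rational root is an integer divisor of 24: try ±1, ±2, ... in turn.
Test x = 1: value = 0 ✓, so (x - 1) is a factor.
Synthetic division by (x - 1): bring down 1; 1(1) + 9 = 10; 10(1) + 14 = 24; 24(1) - 24 = 0 → quotient x^2 + 10x + 24, remainder 0.
Solve the quadratic x^2 + 10x + 24 = 0: discriminant = 10^2 - 4(1)(24) = 100 - 96 = 4.
sqrt(4) = 2, so x = (-10 ± 2)/2: x = -4 or x = -6.

x = -6, x = -4, x = 1


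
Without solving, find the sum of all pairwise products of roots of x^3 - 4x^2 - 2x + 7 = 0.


By Vieta's formulas for x^3 + bx^2 + cx + d = 0:
  r1 + r2 + r3 = -b/a = 4
  r1*r2 + r1*r3 + r2*r3 = c/a = -2
  r1*r2*r3 = -d/a = -7


Sum of pairwise products = -2


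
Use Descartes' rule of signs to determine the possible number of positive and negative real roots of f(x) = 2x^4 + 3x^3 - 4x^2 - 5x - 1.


Descartes' rule of signs:

For positive roots, count sign changes in f(x) = 2x^4 + 3x^3 - 4x^2 - 5x - 1:
Signs of coefficients: +, +, -, -, -
Number of sign changes: 1
Possible positive real roots: 1

For negative roots, examine f(-x) = 2x^4 - 3x^3 - 4x^2 + 5x - 1:
Signs of coefficients: +, -, -, +, -
Number of sign changes: 3
Possible negative real roots: 3, 1

Positive roots: 1; Negative roots: 3 or 1


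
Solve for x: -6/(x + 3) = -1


Multiply both sides by (x + 3): -6 = -1(x + 3)
Distribute: -6 = -x - 3
-x = -6 + 3 = -3
x = 3

x = 3


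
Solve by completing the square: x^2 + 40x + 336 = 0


Start: x^2 + 40x + 336 = 0
Move constant: x^2 + 40x = -336
Half of 40 is 20, squared is 400
Add 400 to both sides: x^2 + 40x + 400 = 64
(x + 20)^2 = 64
x + 20 = ±8
x = -20 + 8 = -12 or x = -20 - 8 = -28

x = -28, x = -12


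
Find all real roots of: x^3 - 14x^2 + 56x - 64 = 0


Let p(x) = x^3 - 14x^2 + 56x - 64. By the rational root theorem (leading coefficient 1), any rational root is an integer divisor of 64: try ±1, ±2, ... in turn.
Test x = 1: value = -21 ≠ 0.
Test x = -1: value = -135 ≠ 0.
Test x = 2: value = 0 ✓, so (x - 2) is a factor.
Synthetic division by (x - 2): bring down 1; 1(2) - 14 = -12; (-12)(2) + 56 = 32; 32(2) - 64 = 0 → quotient x^2 - 12x + 32, remainder 0.
Solve the quadratic x^2 - 12x + 32 = 0: discriminant = (-12)^2 - 4(1)(32) = 144 - 128 = 16.
sqrt(16) = 4, so x = (12 ± 4)/2: x = 8 or x = 4.

x = 2, x = 4, x = 8


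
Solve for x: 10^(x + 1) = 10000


Express both sides with the same base.
10000 = 10^4
Since the bases match, equate exponents: x + 1 = 4
So x = 4 - (1) = 3

x = 3


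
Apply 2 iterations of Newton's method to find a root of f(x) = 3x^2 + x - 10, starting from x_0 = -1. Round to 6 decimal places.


Newton's method: x_(n+1) = x_n - f(x_n)/f'(x_n)
f(x) = 3x^2 + x - 10
f'(x) = 6x + 1

Iteration 1:
  f(-1.000000) = -8.000000
  f'(-1.000000) = -5.000000
  x_1 = -1.000000 - (-8.000000)/(-5.000000) = -2.600000

Iteration 2:
  f(-2.600000) = 7.680000
  f'(-2.600000) = -14.600000
  x_2 = -2.600000 - (7.680000)/(-14.600000) = -2.073973

x_2 = -2.073973


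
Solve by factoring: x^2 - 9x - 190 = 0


We need two numbers that multiply to -190 and add to -9.
Those numbers are 10 and -19 (since 10 * (-19) = -190 and 10 + (-19) = -9).
So x^2 - 9x - 190 = (x + 10)(x - 19) = 0
Setting each factor to zero: x = -10 or x = 19

x = -10, x = 19


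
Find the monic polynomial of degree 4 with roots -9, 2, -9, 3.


A monic polynomial with roots -9, 2, -9, 3 is:
p(x) = (x + 9)(x - 2)(x + 9)(x - 3)
After multiplying by (x + 9): x + 9
After multiplying by (x - 2): x^2 + 7x - 18
After multiplying by (x + 9): x^3 + 16x^2 + 45x - 162
After multiplying by (x - 3): x^4 + 13x^3 - 3x^2 - 297x + 486

x^4 + 13x^3 - 3x^2 - 297x + 486


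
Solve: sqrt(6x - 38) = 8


Square both sides: 6x - 38 = 8^2 = 64
6x = 64 + 38 = 102
x = 17
Check: sqrt(6*17 - 38) = sqrt(64) = 8 ✓

x = 17


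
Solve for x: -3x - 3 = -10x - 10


Starting with: -3x - 3 = -10x - 10
Move all x terms to left: (-3 + 10)x = -10 + 3
Simplify: 7x = -7
Divide both sides by 7: x = -1

x = -1


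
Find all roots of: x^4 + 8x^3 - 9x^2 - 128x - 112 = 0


Let p(x) = x^4 + 8x^3 - 9x^2 - 128x - 112. By the rational root theorem (leading coefficient 1), any rational root is an integer divisor of 112: try ±1, ±2, ... in turn.
Test x = 1: value = -240 ≠ 0.
Test x = -1: value = 0 ✓, so (x + 1) is a factor.
Synthetic division by (x + 1): bring down 1; 1(-1) + 8 = 7; 7(-1) - 9 = -16; (-16)(-1) - 128 = -112; (-112)(-1) - 112 = 0 → quotient x^3 + 7x^2 - 16x - 112, remainder 0.
Continue with the quotient x^3 + 7x^2 - 16x - 112 (candidates must divide 112; re-test x = -1 first in case it repeats).
Test x = -1: value = -90 ≠ 0.
Test x = 2: value = -108 ≠ 0.
Test x = -2: value = -60 ≠ 0.
Test x = 4: value = 0 ✓, so (x - 4) is a factor.
Synthetic division by (x - 4): bring down 1; 1(4) + 7 = 11; 11(4) - 16 = 28; 28(4) - 112 = 0 → quotient x^2 + 11x + 28, remainder 0.
Solve the quadratic x^2 + 11x + 28 = 0: discriminant = 11^2 - 4(1)(28) = 121 - 112 = 9.
sqrt(9) = 3, so x = (-11 ± 3)/2: x = -4 or x = -7.
Collecting all roots found:

x = -7, x = -4, x = -1, x = 4


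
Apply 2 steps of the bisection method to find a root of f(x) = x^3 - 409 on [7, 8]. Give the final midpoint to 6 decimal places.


f(x) = x^3 - 409
f(7) = -66 < 0
f(8) = 103 > 0

Step 1: midpoint = (7.000000 + 8.000000)/2 = 7.500000
  f(7.500000) = 12.875000
  f(mid) > 0, so root is in [7.000000, 7.500000]

Step 2: midpoint = (7.000000 + 7.500000)/2 = 7.250000
  f(7.250000) = -27.921875
  f(mid) < 0, so root is in [7.250000, 7.500000]

midpoint = 7.250000


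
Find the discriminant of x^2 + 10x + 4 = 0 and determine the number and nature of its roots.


For ax^2 + bx + c = 0, discriminant D = b^2 - 4ac
Here a = 1, b = 10, c = 4
D = (10)^2 - 4(1)(4) = 100 - 16 = 84

D = 84 > 0 but not a perfect square
The equation has 2 distinct real irrational roots.

Discriminant = 84, 2 distinct real irrational roots


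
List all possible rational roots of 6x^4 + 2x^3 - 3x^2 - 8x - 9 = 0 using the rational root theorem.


Rational root theorem: possible roots are ±p/q where:
  p divides the constant term (-9): p ∈ {1, 3, 9}
  q divides the leading coefficient (6): q ∈ {1, 2, 3, 6}

All possible rational roots: -9, -9/2, -3, -3/2, -1, -1/2, -1/3, -1/6, 1/6, 1/3, 1/2, 1, 3/2, 3, 9/2, 9

-9, -9/2, -3, -3/2, -1, -1/2, -1/3, -1/6, 1/6, 1/3, 1/2, 1, 3/2, 3, 9/2, 9


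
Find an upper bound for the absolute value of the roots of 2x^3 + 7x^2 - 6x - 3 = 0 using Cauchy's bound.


Cauchy's bound: all roots r satisfy |r| <= 1 + max(|a_i/a_n|) for i = 0,...,n-1
where a_n is the leading coefficient.

Coefficients: [2, 7, -6, -3]
Leading coefficient a_n = 2
Ratios |a_i/a_n|: 7/2, 3, 3/2
Maximum ratio: 7/2
Cauchy's bound: |r| <= 1 + 7/2 = 9/2

Upper bound = 9/2


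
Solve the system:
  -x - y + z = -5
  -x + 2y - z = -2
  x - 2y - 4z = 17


Using Cramer's rule. Expand each determinant along the first row.
D  = (-1)*[2*(-4) - (-1)*(-2)] - (-1)*[(-1)*(-4) - (-1)*1] + 1*[(-1)*(-2) - 2*1]
  = (-1)*(-10) - (-1)*(5) + 1*(0) = 15
Dx = (-5)*[2*(-4) - (-1)*(-2)] - (-1)*[(-2)*(-4) - (-1)*17] + 1*[(-2)*(-2) - 2*17]
  = (-5)*(-10) - (-1)*(25) + 1*(-30) = 45
Dy = (-1)*[(-2)*(-4) - (-1)*17] - (-5)*[(-1)*(-4) - (-1)*1] + 1*[(-1)*17 - (-2)*1]
  = (-1)*(25) - (-5)*(5) + 1*(-15) = -15
Dz = (-1)*[2*17 - (-2)*(-2)] - (-1)*[(-1)*17 - (-2)*1] + (-5)*[(-1)*(-2) - 2*1]
  = (-1)*(30) - (-1)*(-15) + (-5)*(0) = -45
x = Dx/D = 45/15 = 3, y = Dy/D = -15/15 = -1, z = Dz/D = -45/15 = -3
Check eq1: (-1)(3) + (-1)(-1) + (1)(-3) = -5 = -5 ✓
Check eq2: (-1)(3) + (2)(-1) + (-1)(-3) = -2 = -2 ✓
Check eq3: (1)(3) + (-2)(-1) + (-4)(-3) = 17 = 17 ✓

x = 3, y = -1, z = -3
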